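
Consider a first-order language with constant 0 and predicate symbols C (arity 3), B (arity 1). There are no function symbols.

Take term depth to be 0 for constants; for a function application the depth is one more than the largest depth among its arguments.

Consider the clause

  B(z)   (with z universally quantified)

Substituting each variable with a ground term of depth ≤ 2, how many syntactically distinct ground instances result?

1

Ground terms of depth ≤ 2:
  With no function symbols every ground term is a constant, so there is exactly 1 ground term at every depth bound.
  N_0 = 1
  N_1 = 1
  N_2 = 1
  Explicitly: 0.
So there is exactly 1 ground term available for substitution.
The clause has 1 distinct variable (z), which appears in the body. In the free term algebra distinct substitutions yield syntactically distinct ground instances.
Number of ground instances = 1.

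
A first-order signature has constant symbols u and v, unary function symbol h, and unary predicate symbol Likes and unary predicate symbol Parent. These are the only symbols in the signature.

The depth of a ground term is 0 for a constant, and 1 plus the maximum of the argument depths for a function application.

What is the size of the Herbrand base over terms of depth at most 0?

First count ground terms of depth ≤ 0.
Count level by level. With function symbols h/1, the terms of depth ≤ k are the 2 constants together with each function applied to depth-≤(k−1) tuples, so N_k = 2 + N_{k-1}.
N_0 = 2
Explicitly: u, v.
So |H| = 2.
A ground atom is a predicate applied to a tuple of terms from H, so the count is the sum over predicates of |H|^arity:
  Likes: 2;  Parent: 2
Total ground atoms: 2 + 2 = 4.

4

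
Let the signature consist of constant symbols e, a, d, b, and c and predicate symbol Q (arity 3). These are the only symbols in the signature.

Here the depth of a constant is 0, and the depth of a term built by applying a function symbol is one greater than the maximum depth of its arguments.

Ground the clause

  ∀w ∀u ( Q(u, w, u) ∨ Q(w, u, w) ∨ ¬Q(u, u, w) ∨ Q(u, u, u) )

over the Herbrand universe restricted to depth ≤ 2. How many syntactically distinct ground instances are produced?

25

Ground terms of depth ≤ 2:
  With no function symbols every ground term is a constant, so there are exactly 5 ground terms at every depth bound.
  N_0 = 5
  N_1 = 5
  N_2 = 5
  Explicitly: e, a, d, b, c.
So there are 5 ground terms available for substitution.
There are 2 variables to instantiate (w, u), each occurring in at least one literal, so different choices give different ground instances.
Number of ground instances = 5^2 = 25.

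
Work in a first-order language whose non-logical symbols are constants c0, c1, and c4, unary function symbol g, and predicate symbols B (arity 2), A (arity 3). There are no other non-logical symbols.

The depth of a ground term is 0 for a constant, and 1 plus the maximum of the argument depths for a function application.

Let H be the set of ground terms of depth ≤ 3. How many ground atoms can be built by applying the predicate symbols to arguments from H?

1872

First count ground terms of depth ≤ 3.
If N_k denotes the number of depth-≤k ground terms, the 3 constants give N_0 = 3, and each function symbol of arity r contributes N_{k-1}^r new terms at level k: N_k = 3 + N_{k-1}.
N_0 = 3
N_1 = 3 + 3 = 6
N_2 = 3 + 6 = 9
N_3 = 3 + 9 = 12
Explicitly: c0, c1, c4, g(c0), g(c1), g(c4), g(g(c0)), g(g(c1)), g(g(c4)), g(g(g(c0))), g(g(g(c1))), g(g(g(c4))).
So |H| = 12.
A ground atom is a predicate applied to a tuple of terms from H, so the count is the sum over predicates of |H|^arity:
  B: 12^2 = 144;  A: 12^3 = 1728
Total ground atoms: 144 + 1728 = 1872.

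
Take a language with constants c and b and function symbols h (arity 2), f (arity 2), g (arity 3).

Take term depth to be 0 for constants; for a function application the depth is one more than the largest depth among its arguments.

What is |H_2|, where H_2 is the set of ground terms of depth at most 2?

6482

Write N_k for the number of ground terms of depth ≤ k. A term of depth ≤ k is either a constant or a function symbol applied to arguments of depth ≤ k−1, so N_k = 2 + N_{k-1}^2 + N_{k-1}^2 + N_{k-1}^3.
N_0 = 2
N_1 = 2 + 2^2 + 2^2 + 2^3 = 18
N_2 = 2 + 18^2 + 18^2 + 18^3 = 6482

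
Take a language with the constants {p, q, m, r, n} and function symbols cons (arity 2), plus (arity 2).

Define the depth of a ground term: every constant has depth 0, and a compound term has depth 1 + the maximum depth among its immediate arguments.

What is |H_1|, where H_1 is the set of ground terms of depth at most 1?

Write N_k for the number of ground terms of depth ≤ k. A term of depth ≤ k is either a constant or a function symbol applied to arguments of depth ≤ k−1, so N_k = 5 + N_{k-1}^2 + N_{k-1}^2.
N_0 = 5
N_1 = 5 + 5^2 + 5^2 = 55

55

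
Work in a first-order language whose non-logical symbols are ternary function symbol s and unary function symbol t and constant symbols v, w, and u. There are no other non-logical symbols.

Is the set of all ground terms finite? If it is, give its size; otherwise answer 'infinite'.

infinite

The signature has at least one function symbol (s, arity 3) and at least one constant (v).
Iterating s gives infinitely many distinct ground terms: v, s(v, v, v), s(s(v, v, v), s(v, v, v), s(v, v, v)), ...
So the Herbrand universe is infinite.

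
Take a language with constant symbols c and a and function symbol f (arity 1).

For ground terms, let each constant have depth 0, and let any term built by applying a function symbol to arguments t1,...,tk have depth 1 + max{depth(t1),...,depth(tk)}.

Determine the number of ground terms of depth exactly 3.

2

Let N_k = |{terms of depth ≤ k}|. Then N_0 = 2 and N_k = 2 + N_{k-1} for k ≥ 1 (one summand per function symbol, arity giving the exponent).
N_0 = 2
N_1 = 2 + 2 = 4
N_2 = 2 + 4 = 6
N_3 = 2 + 6 = 8
Terms of depth exactly 3: N_3 − N_2 = 8 − 6 = 2.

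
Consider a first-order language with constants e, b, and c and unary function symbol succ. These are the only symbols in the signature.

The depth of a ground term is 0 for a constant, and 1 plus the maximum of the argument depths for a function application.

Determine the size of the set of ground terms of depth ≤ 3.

12

Write N_k for the number of ground terms of depth ≤ k. A term of depth ≤ k is either a constant or a function symbol applied to arguments of depth ≤ k−1, so N_k = 3 + N_{k-1}.
N_0 = 3
N_1 = 3 + 3 = 6
N_2 = 3 + 6 = 9
N_3 = 3 + 9 = 12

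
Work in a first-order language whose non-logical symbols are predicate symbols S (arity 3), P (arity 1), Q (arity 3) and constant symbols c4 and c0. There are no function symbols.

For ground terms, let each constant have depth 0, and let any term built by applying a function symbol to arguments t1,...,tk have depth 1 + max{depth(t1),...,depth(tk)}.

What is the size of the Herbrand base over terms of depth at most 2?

18

First count ground terms of depth ≤ 2.
With no function symbols every ground term is a constant, so there are exactly 2 ground terms at every depth bound.
N_0 = 2
N_1 = 2
N_2 = 2
Explicitly: c4, c0.
So |H| = 2.
For each predicate symbol, the number of ground atoms is |H| raised to its arity; summing:
  S: 2^3 = 8;  P: 2;  Q: 2^3 = 8
Total ground atoms: 8 + 2 + 8 = 18.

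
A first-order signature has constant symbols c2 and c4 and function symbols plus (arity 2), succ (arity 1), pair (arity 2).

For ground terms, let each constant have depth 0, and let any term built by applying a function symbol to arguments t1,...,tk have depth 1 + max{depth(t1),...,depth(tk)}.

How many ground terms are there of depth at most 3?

182712

Let N_k count ground terms of depth at most k. Each non-constant term of depth ≤ k is some function symbol applied to depth-≤(k−1) arguments, giving N_k = 2 + N_{k-1}^2 + N_{k-1} + N_{k-1}^2.
N_0 = 2
N_1 = 2 + 2^2 + 2 + 2^2 = 12
N_2 = 2 + 12^2 + 12 + 12^2 = 302
N_3 = 2 + 302^2 + 302 + 302^2 = 182712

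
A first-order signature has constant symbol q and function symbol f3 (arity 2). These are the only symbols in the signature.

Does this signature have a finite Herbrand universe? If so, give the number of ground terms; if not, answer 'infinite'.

The signature has at least one function symbol (f3, arity 2) and at least one constant (q).
Iterating f3 gives infinitely many distinct ground terms: q, f3(q, q), f3(f3(q, q), f3(q, q)), ...
So the Herbrand universe is infinite.

infinite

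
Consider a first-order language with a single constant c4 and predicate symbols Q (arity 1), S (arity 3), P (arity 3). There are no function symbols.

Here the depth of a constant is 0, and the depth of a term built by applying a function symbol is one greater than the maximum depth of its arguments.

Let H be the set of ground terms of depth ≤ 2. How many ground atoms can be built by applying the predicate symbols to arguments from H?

3

First count ground terms of depth ≤ 2.
With no function symbols every ground term is a constant, so there is exactly 1 ground term at every depth bound.
N_0 = 1
N_1 = 1
N_2 = 1
So |H| = 1.
A ground atom is a predicate applied to a tuple of terms from H, so the count is the sum over predicates of |H|^arity:
  Q: 1;  S: 1^3 = 1;  P: 1^3 = 1
Total ground atoms: 1 + 1 + 1 = 3.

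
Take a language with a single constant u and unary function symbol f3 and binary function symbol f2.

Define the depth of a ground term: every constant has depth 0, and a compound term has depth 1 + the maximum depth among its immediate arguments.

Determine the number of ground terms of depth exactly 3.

Write N_k for the number of ground terms of depth ≤ k. A term of depth ≤ k is either a constant or a function symbol applied to arguments of depth ≤ k−1, so N_k = 1 + N_{k-1} + N_{k-1}^2.
N_0 = 1
N_1 = 1 + 1 + 1^2 = 3
N_2 = 1 + 3 + 3^2 = 13
N_3 = 1 + 13 + 13^2 = 183
Terms of depth exactly 3: N_3 − N_2 = 183 − 13 = 170.

170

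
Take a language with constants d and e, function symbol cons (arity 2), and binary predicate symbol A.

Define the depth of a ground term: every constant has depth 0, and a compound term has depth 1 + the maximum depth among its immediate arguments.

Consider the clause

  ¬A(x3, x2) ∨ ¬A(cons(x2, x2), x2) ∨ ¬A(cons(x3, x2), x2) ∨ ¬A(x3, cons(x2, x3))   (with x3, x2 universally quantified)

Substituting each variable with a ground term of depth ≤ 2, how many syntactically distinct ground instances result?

1444

Ground terms of depth ≤ 2:
  Write N_k for the number of ground terms of depth ≤ k. A term of depth ≤ k is either a constant or a function symbol applied to arguments of depth ≤ k−1, so N_k = 2 + N_{k-1}^2.
  N_0 = 2
  N_1 = 2 + 2^2 = 6
  N_2 = 2 + 6^2 = 38
So there are 38 ground terms available for substitution.
The body mentions every one of the 2 quantified variables; since ground terms form a free algebra, no two substitutions collapse to the same formula.
Number of ground instances = 38^2 = 1444.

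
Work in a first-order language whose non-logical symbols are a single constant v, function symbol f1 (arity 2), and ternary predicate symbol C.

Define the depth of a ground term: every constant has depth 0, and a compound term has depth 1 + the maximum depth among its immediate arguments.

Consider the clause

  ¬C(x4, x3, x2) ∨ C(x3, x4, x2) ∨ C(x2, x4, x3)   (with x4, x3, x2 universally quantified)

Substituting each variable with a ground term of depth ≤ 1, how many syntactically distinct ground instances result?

8

Ground terms of depth ≤ 1:
  Write N_k for the number of ground terms of depth ≤ k. A term of depth ≤ k is either a constant or a function symbol applied to arguments of depth ≤ k−1, so N_k = 1 + N_{k-1}^2.
  N_0 = 1
  N_1 = 1 + 1^2 = 2
  Explicitly: v, f1(v, v).
So there are 2 ground terms available for substitution.
The clause has 3 distinct variables (x4, x3, x2), each appearing in the body. In the free term algebra distinct substitutions yield syntactically distinct ground instances.
Number of ground instances = 2^3 = 8.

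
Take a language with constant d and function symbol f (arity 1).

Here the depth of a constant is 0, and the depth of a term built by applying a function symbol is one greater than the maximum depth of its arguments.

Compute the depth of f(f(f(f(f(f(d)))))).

6

depth(f(d)) = 1 + depth(d) = 1 + 0 = 1
depth(f(f(d))) = 1 + depth(f(d)) = 1 + 1 = 2
depth(f(f(f(d)))) = 1 + depth(f(f(d))) = 1 + 2 = 3
depth(f(f(f(f(d))))) = 1 + depth(f(f(f(d)))) = 1 + 3 = 4
depth(f(f(f(f(f(d)))))) = 1 + depth(f(f(f(f(d))))) = 1 + 4 = 5
depth(f(f(f(f(f(f(d))))))) = 1 + depth(f(f(f(f(f(d)))))) = 1 + 5 = 6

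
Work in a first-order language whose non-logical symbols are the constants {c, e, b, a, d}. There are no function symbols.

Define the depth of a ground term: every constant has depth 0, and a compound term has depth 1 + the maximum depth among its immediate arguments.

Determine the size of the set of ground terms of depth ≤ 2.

With no function symbols every ground term is a constant, so there are exactly 5 ground terms at every depth bound.
N_0 = 5
N_1 = 5
N_2 = 5

5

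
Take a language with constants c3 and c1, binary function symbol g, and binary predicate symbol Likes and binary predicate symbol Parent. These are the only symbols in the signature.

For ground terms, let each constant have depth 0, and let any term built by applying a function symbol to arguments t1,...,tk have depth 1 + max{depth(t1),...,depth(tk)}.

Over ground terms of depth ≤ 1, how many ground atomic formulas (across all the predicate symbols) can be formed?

First count ground terms of depth ≤ 1.
Count level by level. With function symbols g/2, the terms of depth ≤ k are the 2 constants together with each function applied to depth-≤(k−1) tuples, so N_k = 2 + N_{k-1}^2.
N_0 = 2
N_1 = 2 + 2^2 = 6
Explicitly: c3, c1, g(c3, c3), g(c3, c1), g(c1, c3), g(c1, c1).
So |H| = 6.
Ground atoms are formed by filling each argument slot of a predicate with a term from H, so an r-ary predicate gives |H|^r atoms:
  Likes: 6^2 = 36;  Parent: 6^2 = 36
Total ground atoms: 36 + 36 = 72.

72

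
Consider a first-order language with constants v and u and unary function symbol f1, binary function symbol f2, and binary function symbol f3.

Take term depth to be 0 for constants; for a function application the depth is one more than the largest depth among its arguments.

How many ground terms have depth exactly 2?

If N_k denotes the number of depth-≤k ground terms, the 2 constants give N_0 = 2, and each function symbol of arity r contributes N_{k-1}^r new terms at level k: N_k = 2 + N_{k-1} + N_{k-1}^2 + N_{k-1}^2.
N_0 = 2
N_1 = 2 + 2 + 2^2 + 2^2 = 12
N_2 = 2 + 12 + 12^2 + 12^2 = 302
Terms of depth exactly 2: N_2 − N_1 = 302 − 12 = 290.

290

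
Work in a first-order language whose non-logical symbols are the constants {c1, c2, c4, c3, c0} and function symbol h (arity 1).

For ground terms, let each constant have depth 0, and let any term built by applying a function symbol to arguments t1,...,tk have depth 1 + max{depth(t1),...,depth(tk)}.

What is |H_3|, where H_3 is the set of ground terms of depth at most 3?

20

Let N_k count ground terms of depth at most k. Each non-constant term of depth ≤ k is some function symbol applied to depth-≤(k−1) arguments, giving N_k = 5 + N_{k-1}.
N_0 = 5
N_1 = 5 + 5 = 10
N_2 = 5 + 10 = 15
N_3 = 5 + 15 = 20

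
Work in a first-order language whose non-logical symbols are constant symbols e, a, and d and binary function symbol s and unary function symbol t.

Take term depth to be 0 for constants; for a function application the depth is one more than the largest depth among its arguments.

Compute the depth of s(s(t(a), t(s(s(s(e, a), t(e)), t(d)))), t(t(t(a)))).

depth(t(a)) = 1 + depth(a) = 1 + 0 = 1
depth(s(e, a)) = 1 + max(0, 0) = 1
depth(t(e)) = 1 + depth(e) = 1 + 0 = 1
depth(s(s(e, a), t(e))) = 1 + max(1, 1) = 2
depth(t(d)) = 1 + depth(d) = 1 + 0 = 1
depth(s(s(s(e, a), t(e)), t(d))) = 1 + max(2, 1) = 3
depth(t(s(s(s(e, a), t(e)), t(d)))) = 1 + depth(s(s(s(e, a), t(e)), t(d))) = 1 + 3 = 4
depth(s(t(a), t(s(s(s(e, a), t(e)), t(d))))) = 1 + max(1, 4) = 5
depth(t(t(a))) = 1 + depth(t(a)) = 1 + 1 = 2
depth(t(t(t(a)))) = 1 + depth(t(t(a))) = 1 + 2 = 3
depth(s(s(t(a), t(s(s(s(e, a), t(e)), t(d)))), t(t(t(a))))) = 1 + max(5, 3) = 6

6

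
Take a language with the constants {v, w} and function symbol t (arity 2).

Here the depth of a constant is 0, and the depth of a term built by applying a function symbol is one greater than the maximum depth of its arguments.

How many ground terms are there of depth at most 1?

Write N_k for the number of ground terms of depth ≤ k. A term of depth ≤ k is either a constant or a function symbol applied to arguments of depth ≤ k−1, so N_k = 2 + N_{k-1}^2.
N_0 = 2
N_1 = 2 + 2^2 = 6
Explicitly: v, w, t(v, v), t(v, w), t(w, v), t(w, w).

6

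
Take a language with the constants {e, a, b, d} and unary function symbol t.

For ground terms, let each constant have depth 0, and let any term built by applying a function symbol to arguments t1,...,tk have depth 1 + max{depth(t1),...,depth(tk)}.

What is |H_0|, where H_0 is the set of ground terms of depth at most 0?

4

Count level by level. With function symbols t/1, the terms of depth ≤ k are the 4 constants together with each function applied to depth-≤(k−1) tuples, so N_k = 4 + N_{k-1}.
N_0 = 4
Explicitly: e, a, b, d.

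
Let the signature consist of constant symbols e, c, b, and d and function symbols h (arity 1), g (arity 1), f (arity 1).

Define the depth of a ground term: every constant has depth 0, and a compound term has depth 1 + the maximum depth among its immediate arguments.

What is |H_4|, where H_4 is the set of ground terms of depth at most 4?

If N_k denotes the number of depth-≤k ground terms, the 4 constants give N_0 = 4, and each function symbol of arity r contributes N_{k-1}^r new terms at level k: N_k = 4 + N_{k-1} + N_{k-1} + N_{k-1}.
N_0 = 4
N_1 = 4 + 4 + 4 + 4 = 16
N_2 = 4 + 16 + 16 + 16 = 52
N_3 = 4 + 52 + 52 + 52 = 160
N_4 = 4 + 160 + 160 + 160 = 484

484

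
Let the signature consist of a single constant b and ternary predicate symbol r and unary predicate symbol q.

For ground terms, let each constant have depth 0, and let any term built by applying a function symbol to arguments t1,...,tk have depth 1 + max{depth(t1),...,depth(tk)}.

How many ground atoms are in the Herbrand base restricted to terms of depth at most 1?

First count ground terms of depth ≤ 1.
With no function symbols every ground term is a constant, so there is exactly 1 ground term at every depth bound.
N_0 = 1
N_1 = 1
Explicitly: b.
So |H| = 1.
Each predicate of arity r yields |H|^r ground atoms (one per choice of an r-tuple from H):
  r: 1^3 = 1;  q: 1
Total ground atoms: 1 + 1 = 2.

2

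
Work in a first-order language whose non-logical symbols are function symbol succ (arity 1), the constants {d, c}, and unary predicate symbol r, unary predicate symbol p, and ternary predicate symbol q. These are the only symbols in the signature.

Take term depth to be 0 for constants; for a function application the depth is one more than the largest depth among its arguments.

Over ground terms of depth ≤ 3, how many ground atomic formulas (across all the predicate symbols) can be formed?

First count ground terms of depth ≤ 3.
If N_k denotes the number of depth-≤k ground terms, the 2 constants give N_0 = 2, and each function symbol of arity r contributes N_{k-1}^r new terms at level k: N_k = 2 + N_{k-1}.
N_0 = 2
N_1 = 2 + 2 = 4
N_2 = 2 + 4 = 6
N_3 = 2 + 6 = 8
So |H| = 8.
For each predicate symbol, the number of ground atoms is |H| raised to its arity; summing:
  r: 8;  p: 8;  q: 8^3 = 512
Total ground atoms: 8 + 8 + 512 = 528.

528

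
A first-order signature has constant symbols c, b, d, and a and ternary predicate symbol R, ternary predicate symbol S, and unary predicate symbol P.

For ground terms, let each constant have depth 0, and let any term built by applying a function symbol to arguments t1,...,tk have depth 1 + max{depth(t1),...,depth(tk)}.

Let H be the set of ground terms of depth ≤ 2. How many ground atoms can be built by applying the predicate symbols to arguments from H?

First count ground terms of depth ≤ 2.
With no function symbols every ground term is a constant, so there are exactly 4 ground terms at every depth bound.
N_0 = 4
N_1 = 4
N_2 = 4
Explicitly: c, b, d, a.
So |H| = 4.
For each predicate symbol, the number of ground atoms is |H| raised to its arity; summing:
  R: 4^3 = 64;  S: 4^3 = 64;  P: 4
Total ground atoms: 64 + 64 + 4 = 132.

132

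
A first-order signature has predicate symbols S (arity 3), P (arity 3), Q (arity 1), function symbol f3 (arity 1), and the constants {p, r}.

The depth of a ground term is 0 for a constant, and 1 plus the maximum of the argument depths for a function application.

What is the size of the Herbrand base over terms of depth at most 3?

First count ground terms of depth ≤ 3.
Let N_k count ground terms of depth at most k. Each non-constant term of depth ≤ k is some function symbol applied to depth-≤(k−1) arguments, giving N_k = 2 + N_{k-1}.
N_0 = 2
N_1 = 2 + 2 = 4
N_2 = 2 + 4 = 6
N_3 = 2 + 6 = 8
So |H| = 8.
Each predicate of arity r yields |H|^r ground atoms (one per choice of an r-tuple from H):
  S: 8^3 = 512;  P: 8^3 = 512;  Q: 8
Total ground atoms: 512 + 512 + 8 = 1032.

1032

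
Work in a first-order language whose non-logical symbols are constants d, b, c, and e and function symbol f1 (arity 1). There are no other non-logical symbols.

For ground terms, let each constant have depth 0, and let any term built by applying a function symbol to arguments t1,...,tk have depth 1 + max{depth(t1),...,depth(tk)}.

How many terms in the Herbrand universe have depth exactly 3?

Count level by level. With function symbols f1/1, the terms of depth ≤ k are the 4 constants together with each function applied to depth-≤(k−1) tuples, so N_k = 4 + N_{k-1}.
N_0 = 4
N_1 = 4 + 4 = 8
N_2 = 4 + 8 = 12
N_3 = 4 + 12 = 16
Terms of depth exactly 3: N_3 − N_2 = 16 − 12 = 4.

4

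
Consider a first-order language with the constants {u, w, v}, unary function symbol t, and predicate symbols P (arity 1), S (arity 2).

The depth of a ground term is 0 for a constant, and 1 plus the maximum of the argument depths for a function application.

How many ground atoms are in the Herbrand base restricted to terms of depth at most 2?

90

First count ground terms of depth ≤ 2.
If N_k denotes the number of depth-≤k ground terms, the 3 constants give N_0 = 3, and each function symbol of arity r contributes N_{k-1}^r new terms at level k: N_k = 3 + N_{k-1}.
N_0 = 3
N_1 = 3 + 3 = 6
N_2 = 3 + 6 = 9
Explicitly: u, w, v, t(u), t(w), t(v), t(t(u)), t(t(w)), t(t(v)).
So |H| = 9.
Ground atoms are formed by filling each argument slot of a predicate with a term from H, so an r-ary predicate gives |H|^r atoms:
  P: 9;  S: 9^2 = 81
Total ground atoms: 9 + 81 = 90.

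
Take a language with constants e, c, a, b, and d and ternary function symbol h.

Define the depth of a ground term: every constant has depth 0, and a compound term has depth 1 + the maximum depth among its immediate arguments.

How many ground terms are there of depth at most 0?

Let N_k = |{terms of depth ≤ k}|. Then N_0 = 5 and N_k = 5 + N_{k-1}^3 for k ≥ 1 (one summand per function symbol, arity giving the exponent).
N_0 = 5

5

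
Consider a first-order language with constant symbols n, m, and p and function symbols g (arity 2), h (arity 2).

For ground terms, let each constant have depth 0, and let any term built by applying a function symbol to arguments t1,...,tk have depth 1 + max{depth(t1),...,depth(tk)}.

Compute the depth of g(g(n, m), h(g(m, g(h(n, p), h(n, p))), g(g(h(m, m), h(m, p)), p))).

5

depth(g(n, m)) = 1 + max(0, 0) = 1
depth(h(n, p)) = 1 + max(0, 0) = 1
depth(g(h(n, p), h(n, p))) = 1 + max(1, 1) = 2
depth(g(m, g(h(n, p), h(n, p)))) = 1 + max(0, 2) = 3
depth(h(m, m)) = 1 + max(0, 0) = 1
depth(h(m, p)) = 1 + max(0, 0) = 1
depth(g(h(m, m), h(m, p))) = 1 + max(1, 1) = 2
depth(g(g(h(m, m), h(m, p)), p)) = 1 + max(2, 0) = 3
depth(h(g(m, g(h(n, p), h(n, p))), g(g(h(m, m), h(m, p)), p))) = 1 + max(3, 3) = 4
depth(g(g(n, m), h(g(m, g(h(n, p), h(n, p))), g(g(h(m, m), h(m, p)), p)))) = 1 + max(1, 4) = 5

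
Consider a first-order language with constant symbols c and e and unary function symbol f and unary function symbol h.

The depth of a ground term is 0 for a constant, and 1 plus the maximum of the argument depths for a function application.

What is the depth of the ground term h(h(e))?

depth(h(e)) = 1 + depth(e) = 1 + 0 = 1
depth(h(h(e))) = 1 + depth(h(e)) = 1 + 1 = 2

2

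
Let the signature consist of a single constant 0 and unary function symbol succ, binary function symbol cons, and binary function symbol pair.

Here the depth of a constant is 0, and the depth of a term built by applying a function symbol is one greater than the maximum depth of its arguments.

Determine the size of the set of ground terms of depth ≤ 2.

37

Count level by level. With function symbols succ/1, cons/2, pair/2, the terms of depth ≤ k are the 1 constant together with each function applied to depth-≤(k−1) tuples, so N_k = 1 + N_{k-1} + N_{k-1}^2 + N_{k-1}^2.
N_0 = 1
N_1 = 1 + 1 + 1^2 + 1^2 = 4
N_2 = 1 + 4 + 4^2 + 4^2 = 37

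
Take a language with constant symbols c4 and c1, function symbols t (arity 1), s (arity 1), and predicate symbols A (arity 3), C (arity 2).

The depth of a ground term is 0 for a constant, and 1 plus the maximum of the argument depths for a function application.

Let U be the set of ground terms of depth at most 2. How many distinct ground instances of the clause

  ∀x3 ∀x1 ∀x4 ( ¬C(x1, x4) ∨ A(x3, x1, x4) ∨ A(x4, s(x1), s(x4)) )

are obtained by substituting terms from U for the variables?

Ground terms of depth ≤ 2:
  Let N_k count ground terms of depth at most k. Each non-constant term of depth ≤ k is some function symbol applied to depth-≤(k−1) arguments, giving N_k = 2 + N_{k-1} + N_{k-1}.
  N_0 = 2
  N_1 = 2 + 2 + 2 = 6
  N_2 = 2 + 6 + 6 = 14
So there are 14 ground terms available for substitution.
There are 3 variables to instantiate (x3, x1, x4), each occurring in at least one literal, so different choices give different ground instances.
Number of ground instances = 14^3 = 2744.

2744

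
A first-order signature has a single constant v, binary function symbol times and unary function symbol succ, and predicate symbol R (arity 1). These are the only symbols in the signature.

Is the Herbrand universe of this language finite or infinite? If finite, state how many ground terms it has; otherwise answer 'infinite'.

infinite

The signature has at least one function symbol (times, arity 2) and at least one constant (v).
Iterating times gives infinitely many distinct ground terms: v, times(v, v), times(times(v, v), times(v, v)), ...
So the Herbrand universe is infinite.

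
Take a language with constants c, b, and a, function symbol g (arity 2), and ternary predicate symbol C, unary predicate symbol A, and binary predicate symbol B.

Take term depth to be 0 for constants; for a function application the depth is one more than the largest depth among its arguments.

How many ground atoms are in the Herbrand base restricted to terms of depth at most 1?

1884

First count ground terms of depth ≤ 1.
Let N_k count ground terms of depth at most k. Each non-constant term of depth ≤ k is some function symbol applied to depth-≤(k−1) arguments, giving N_k = 3 + N_{k-1}^2.
N_0 = 3
N_1 = 3 + 3^2 = 12
So |H| = 12.
For each predicate symbol, the number of ground atoms is |H| raised to its arity; summing:
  C: 12^3 = 1728;  A: 12;  B: 12^2 = 144
Total ground atoms: 1728 + 12 + 144 = 1884.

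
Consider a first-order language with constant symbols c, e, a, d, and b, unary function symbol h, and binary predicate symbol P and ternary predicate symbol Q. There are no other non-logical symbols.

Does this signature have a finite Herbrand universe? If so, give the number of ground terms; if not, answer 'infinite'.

The signature has at least one function symbol (h, arity 1) and at least one constant (c).
Iterating h gives infinitely many distinct ground terms: c, h(c), h(h(c)), ...
So the Herbrand universe is infinite.

infinite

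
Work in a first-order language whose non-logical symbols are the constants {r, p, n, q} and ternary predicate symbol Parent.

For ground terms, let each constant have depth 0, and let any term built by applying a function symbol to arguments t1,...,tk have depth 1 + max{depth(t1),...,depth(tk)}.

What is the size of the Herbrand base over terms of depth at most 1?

64

First count ground terms of depth ≤ 1.
With no function symbols every ground term is a constant, so there are exactly 4 ground terms at every depth bound.
N_0 = 4
N_1 = 4
Explicitly: r, p, n, q.
So |H| = 4.
Each predicate of arity r yields |H|^r ground atoms (one per choice of an r-tuple from H):
  Parent: 4^3 = 64
Total ground atoms: 64.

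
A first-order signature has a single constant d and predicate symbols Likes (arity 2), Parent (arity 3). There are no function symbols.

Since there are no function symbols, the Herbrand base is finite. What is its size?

2

With no function symbols, the Herbrand universe is just the 1 constant.
Ground atoms per predicate: Likes: 1^2 = 1, Parent: 1^3 = 1.
Herbrand base size = 1 + 1 = 2.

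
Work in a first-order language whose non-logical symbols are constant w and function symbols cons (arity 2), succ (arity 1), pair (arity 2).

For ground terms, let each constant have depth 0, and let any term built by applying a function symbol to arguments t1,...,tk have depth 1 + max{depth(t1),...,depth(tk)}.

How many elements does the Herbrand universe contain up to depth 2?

37

If N_k denotes the number of depth-≤k ground terms, the 1 constant gives N_0 = 1, and each function symbol of arity r contributes N_{k-1}^r new terms at level k: N_k = 1 + N_{k-1}^2 + N_{k-1} + N_{k-1}^2.
N_0 = 1
N_1 = 1 + 1^2 + 1 + 1^2 = 4
N_2 = 1 + 4^2 + 4 + 4^2 = 37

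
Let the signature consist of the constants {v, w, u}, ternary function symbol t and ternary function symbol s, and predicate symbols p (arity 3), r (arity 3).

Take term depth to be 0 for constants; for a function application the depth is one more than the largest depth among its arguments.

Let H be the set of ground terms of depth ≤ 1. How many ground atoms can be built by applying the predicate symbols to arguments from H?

370386

First count ground terms of depth ≤ 1.
Let N_k = |{terms of depth ≤ k}|. Then N_0 = 3 and N_k = 3 + N_{k-1}^3 + N_{k-1}^3 for k ≥ 1 (one summand per function symbol, arity giving the exponent).
N_0 = 3
N_1 = 3 + 3^3 + 3^3 = 57
So |H| = 57.
For each predicate symbol, the number of ground atoms is |H| raised to its arity; summing:
  p: 57^3 = 185193;  r: 57^3 = 185193
Total ground atoms: 185193 + 185193 = 370386.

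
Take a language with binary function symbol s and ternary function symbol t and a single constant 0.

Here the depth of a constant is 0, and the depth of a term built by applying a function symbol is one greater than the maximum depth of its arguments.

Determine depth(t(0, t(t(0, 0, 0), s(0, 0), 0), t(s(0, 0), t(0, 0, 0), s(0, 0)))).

depth(t(0, 0, 0)) = 1 + max(0, 0, 0) = 1
depth(s(0, 0)) = 1 + max(0, 0) = 1
depth(t(t(0, 0, 0), s(0, 0), 0)) = 1 + max(1, 1, 0) = 2
depth(t(s(0, 0), t(0, 0, 0), s(0, 0))) = 1 + max(1, 1, 1) = 2
depth(t(0, t(t(0, 0, 0), s(0, 0), 0), t(s(0, 0), t(0, 0, 0), s(0, 0)))) = 1 + max(0, 2, 2) = 3

3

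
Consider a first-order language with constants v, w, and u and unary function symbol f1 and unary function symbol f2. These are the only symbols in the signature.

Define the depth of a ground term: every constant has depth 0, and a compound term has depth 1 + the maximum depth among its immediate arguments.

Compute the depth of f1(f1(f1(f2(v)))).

depth(f2(v)) = 1 + depth(v) = 1 + 0 = 1
depth(f1(f2(v))) = 1 + depth(f2(v)) = 1 + 1 = 2
depth(f1(f1(f2(v)))) = 1 + depth(f1(f2(v))) = 1 + 2 = 3
depth(f1(f1(f1(f2(v))))) = 1 + depth(f1(f1(f2(v)))) = 1 + 3 = 4

4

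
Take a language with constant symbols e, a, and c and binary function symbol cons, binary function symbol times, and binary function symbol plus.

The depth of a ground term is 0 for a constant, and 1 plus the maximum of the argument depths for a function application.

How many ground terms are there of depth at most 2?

2703

Count level by level. With function symbols cons/2, times/2, plus/2, the terms of depth ≤ k are the 3 constants together with each function applied to depth-≤(k−1) tuples, so N_k = 3 + N_{k-1}^2 + N_{k-1}^2 + N_{k-1}^2.
N_0 = 3
N_1 = 3 + 3^2 + 3^2 + 3^2 = 30
N_2 = 3 + 30^2 + 30^2 + 30^2 = 2703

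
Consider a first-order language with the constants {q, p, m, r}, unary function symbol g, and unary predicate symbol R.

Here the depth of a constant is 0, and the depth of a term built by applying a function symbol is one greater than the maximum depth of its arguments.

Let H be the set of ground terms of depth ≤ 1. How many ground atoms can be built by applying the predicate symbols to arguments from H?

First count ground terms of depth ≤ 1.
Let N_k count ground terms of depth at most k. Each non-constant term of depth ≤ k is some function symbol applied to depth-≤(k−1) arguments, giving N_k = 4 + N_{k-1}.
N_0 = 4
N_1 = 4 + 4 = 8
Explicitly: q, p, m, r, g(q), g(p), g(m), g(r).
So |H| = 8.
Each predicate of arity r yields |H|^r ground atoms (one per choice of an r-tuple from H):
  R: 8
Total ground atoms: 8.

8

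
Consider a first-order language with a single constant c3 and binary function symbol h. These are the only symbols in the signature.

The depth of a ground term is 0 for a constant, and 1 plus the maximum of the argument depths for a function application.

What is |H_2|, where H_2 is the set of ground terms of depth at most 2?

5

Count level by level. With function symbols h/2, the terms of depth ≤ k are the 1 constant together with each function applied to depth-≤(k−1) tuples, so N_k = 1 + N_{k-1}^2.
N_0 = 1
N_1 = 1 + 1^2 = 2
N_2 = 1 + 2^2 = 5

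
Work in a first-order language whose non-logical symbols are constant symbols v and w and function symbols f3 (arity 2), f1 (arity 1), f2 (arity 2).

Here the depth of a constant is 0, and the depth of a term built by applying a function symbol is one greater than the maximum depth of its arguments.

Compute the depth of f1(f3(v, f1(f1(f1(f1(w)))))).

depth(f1(w)) = 1 + depth(w) = 1 + 0 = 1
depth(f1(f1(w))) = 1 + depth(f1(w)) = 1 + 1 = 2
depth(f1(f1(f1(w)))) = 1 + depth(f1(f1(w))) = 1 + 2 = 3
depth(f1(f1(f1(f1(w))))) = 1 + depth(f1(f1(f1(w)))) = 1 + 3 = 4
depth(f3(v, f1(f1(f1(f1(w)))))) = 1 + max(0, 4) = 5
depth(f1(f3(v, f1(f1(f1(f1(w))))))) = 1 + depth(f3(v, f1(f1(f1(f1(w)))))) = 1 + 5 = 6

6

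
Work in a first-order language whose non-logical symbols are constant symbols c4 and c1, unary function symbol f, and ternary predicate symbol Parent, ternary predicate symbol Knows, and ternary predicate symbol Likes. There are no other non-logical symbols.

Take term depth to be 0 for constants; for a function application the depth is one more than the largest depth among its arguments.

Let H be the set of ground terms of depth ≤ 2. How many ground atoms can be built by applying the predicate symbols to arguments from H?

First count ground terms of depth ≤ 2.
If N_k denotes the number of depth-≤k ground terms, the 2 constants give N_0 = 2, and each function symbol of arity r contributes N_{k-1}^r new terms at level k: N_k = 2 + N_{k-1}.
N_0 = 2
N_1 = 2 + 2 = 4
N_2 = 2 + 4 = 6
Explicitly: c4, c1, f(c4), f(c1), f(f(c4)), f(f(c1)).
So |H| = 6.
For each predicate symbol, the number of ground atoms is |H| raised to its arity; summing:
  Parent: 6^3 = 216;  Knows: 6^3 = 216;  Likes: 6^3 = 216
Total ground atoms: 216 + 216 + 216 = 648.

648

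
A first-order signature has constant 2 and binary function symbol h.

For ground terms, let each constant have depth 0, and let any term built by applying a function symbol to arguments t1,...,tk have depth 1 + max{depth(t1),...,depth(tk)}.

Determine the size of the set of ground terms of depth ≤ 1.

2

If N_k denotes the number of depth-≤k ground terms, the 1 constant gives N_0 = 1, and each function symbol of arity r contributes N_{k-1}^r new terms at level k: N_k = 1 + N_{k-1}^2.
N_0 = 1
N_1 = 1 + 1^2 = 2
Explicitly: 2, h(2, 2).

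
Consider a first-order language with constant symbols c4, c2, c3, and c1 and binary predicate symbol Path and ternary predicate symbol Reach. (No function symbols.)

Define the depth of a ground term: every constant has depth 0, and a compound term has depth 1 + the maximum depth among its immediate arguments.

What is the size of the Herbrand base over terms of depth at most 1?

First count ground terms of depth ≤ 1.
With no function symbols every ground term is a constant, so there are exactly 4 ground terms at every depth bound.
N_0 = 4
N_1 = 4
Explicitly: c4, c2, c3, c1.
So |H| = 4.
Ground atoms are formed by filling each argument slot of a predicate with a term from H, so an r-ary predicate gives |H|^r atoms:
  Path: 4^2 = 16;  Reach: 4^3 = 64
Total ground atoms: 16 + 64 = 80.

80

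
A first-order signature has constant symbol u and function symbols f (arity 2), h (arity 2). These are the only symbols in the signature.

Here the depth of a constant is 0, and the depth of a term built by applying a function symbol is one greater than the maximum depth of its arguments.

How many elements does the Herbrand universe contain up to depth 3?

If N_k denotes the number of depth-≤k ground terms, the 1 constant gives N_0 = 1, and each function symbol of arity r contributes N_{k-1}^r new terms at level k: N_k = 1 + N_{k-1}^2 + N_{k-1}^2.
N_0 = 1
N_1 = 1 + 1^2 + 1^2 = 3
N_2 = 1 + 3^2 + 3^2 = 19
N_3 = 1 + 19^2 + 19^2 = 723

723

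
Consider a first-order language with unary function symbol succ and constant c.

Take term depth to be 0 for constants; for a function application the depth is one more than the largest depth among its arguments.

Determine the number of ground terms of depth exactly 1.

If N_k denotes the number of depth-≤k ground terms, the 1 constant gives N_0 = 1, and each function symbol of arity r contributes N_{k-1}^r new terms at level k: N_k = 1 + N_{k-1}.
N_0 = 1
N_1 = 1 + 1 = 2
Terms of depth exactly 1: N_1 − N_0 = 2 − 1 = 1.

1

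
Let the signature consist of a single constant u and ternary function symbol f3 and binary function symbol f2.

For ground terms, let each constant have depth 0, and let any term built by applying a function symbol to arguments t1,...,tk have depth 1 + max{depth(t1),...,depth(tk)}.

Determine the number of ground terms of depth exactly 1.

2

Let N_k = |{terms of depth ≤ k}|. Then N_0 = 1 and N_k = 1 + N_{k-1}^3 + N_{k-1}^2 for k ≥ 1 (one summand per function symbol, arity giving the exponent).
N_0 = 1
N_1 = 1 + 1^3 + 1^2 = 3
Terms of depth exactly 1: N_1 − N_0 = 3 − 1 = 2.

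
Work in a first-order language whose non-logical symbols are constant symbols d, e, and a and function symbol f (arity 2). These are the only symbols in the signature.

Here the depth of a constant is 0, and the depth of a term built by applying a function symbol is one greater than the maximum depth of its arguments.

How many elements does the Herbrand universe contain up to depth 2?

Count level by level. With function symbols f/2, the terms of depth ≤ k are the 3 constants together with each function applied to depth-≤(k−1) tuples, so N_k = 3 + N_{k-1}^2.
N_0 = 3
N_1 = 3 + 3^2 = 12
N_2 = 3 + 12^2 = 147

147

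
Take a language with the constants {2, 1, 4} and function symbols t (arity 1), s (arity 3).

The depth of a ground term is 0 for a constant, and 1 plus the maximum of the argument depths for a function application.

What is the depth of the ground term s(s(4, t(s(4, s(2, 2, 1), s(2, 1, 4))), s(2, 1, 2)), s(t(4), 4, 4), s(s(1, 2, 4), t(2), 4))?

5

depth(s(2, 2, 1)) = 1 + max(0, 0, 0) = 1
depth(s(2, 1, 4)) = 1 + max(0, 0, 0) = 1
depth(s(4, s(2, 2, 1), s(2, 1, 4))) = 1 + max(0, 1, 1) = 2
depth(t(s(4, s(2, 2, 1), s(2, 1, 4)))) = 1 + depth(s(4, s(2, 2, 1), s(2, 1, 4))) = 1 + 2 = 3
depth(s(2, 1, 2)) = 1 + max(0, 0, 0) = 1
depth(s(4, t(s(4, s(2, 2, 1), s(2, 1, 4))), s(2, 1, 2))) = 1 + max(0, 3, 1) = 4
depth(t(4)) = 1 + depth(4) = 1 + 0 = 1
depth(s(t(4), 4, 4)) = 1 + max(1, 0, 0) = 2
depth(s(1, 2, 4)) = 1 + max(0, 0, 0) = 1
depth(t(2)) = 1 + depth(2) = 1 + 0 = 1
depth(s(s(1, 2, 4), t(2), 4)) = 1 + max(1, 1, 0) = 2
depth(s(s(4, t(s(4, s(2, 2, 1), s(2, 1, 4))), s(2, 1, 2)), s(t(4), 4, 4), s(s(1, 2, 4), t(2), 4))) = 1 + max(4, 2, 2) = 5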